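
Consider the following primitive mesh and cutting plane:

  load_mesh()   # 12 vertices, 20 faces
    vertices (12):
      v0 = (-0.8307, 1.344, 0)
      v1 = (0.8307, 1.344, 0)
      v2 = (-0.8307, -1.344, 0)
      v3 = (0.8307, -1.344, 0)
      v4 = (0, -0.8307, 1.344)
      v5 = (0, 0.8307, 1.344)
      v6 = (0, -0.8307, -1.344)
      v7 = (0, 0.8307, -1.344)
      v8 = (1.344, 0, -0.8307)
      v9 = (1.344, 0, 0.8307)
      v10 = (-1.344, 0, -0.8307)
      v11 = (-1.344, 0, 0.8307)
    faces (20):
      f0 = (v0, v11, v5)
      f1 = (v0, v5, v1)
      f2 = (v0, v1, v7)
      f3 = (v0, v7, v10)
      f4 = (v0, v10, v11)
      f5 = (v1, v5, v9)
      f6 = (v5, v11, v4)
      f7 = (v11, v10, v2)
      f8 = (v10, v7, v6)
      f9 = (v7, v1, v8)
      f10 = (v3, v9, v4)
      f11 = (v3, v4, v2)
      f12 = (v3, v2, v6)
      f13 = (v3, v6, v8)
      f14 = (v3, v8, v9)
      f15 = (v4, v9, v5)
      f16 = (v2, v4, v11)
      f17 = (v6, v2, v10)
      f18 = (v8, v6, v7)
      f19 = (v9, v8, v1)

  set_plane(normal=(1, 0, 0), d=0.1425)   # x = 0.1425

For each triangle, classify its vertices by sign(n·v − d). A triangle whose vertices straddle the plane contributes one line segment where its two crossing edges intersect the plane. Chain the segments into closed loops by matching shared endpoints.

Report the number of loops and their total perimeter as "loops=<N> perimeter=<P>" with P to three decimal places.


loops=1 perimeter=8.734

Straddling triangles (10 of 20):
  (v0,v5,v1) [--+] → (0.1425, 0.918753, 1.11345)–(0.1425, 1.344, 0)  len=1.1919
  (v0,v1,v7) [-+-] → (0.1425, 1.344, 0)–(0.1425, 0.918753, -1.11345)  len=1.1919
  (v1,v5,v9) [+-+] → (0.1425, 0.918753, 1.11345)–(0.1425, 0.742624, 1.28958)  len=0.2491
  (v7,v1,v8) [-++] → (0.1425, 0.918753, -1.11345)–(0.1425, 0.742624, -1.28958)  len=0.2491
  (v3,v9,v4) [++-] → (0.1425, -0.742624, 1.28958)–(0.1425, -0.918753, 1.11345)  len=0.2491
  (v3,v4,v2) [+--] → (0.1425, -0.918753, 1.11345)–(0.1425, -1.344, 0)  len=1.1919
  (v3,v2,v6) [+--] → (0.1425, -1.344, 0)–(0.1425, -0.918753, -1.11345)  len=1.1919
  (v3,v6,v8) [+-+] → (0.1425, -0.918753, -1.11345)–(0.1425, -0.742624, -1.28958)  len=0.2491
  (v4,v9,v5) [-+-] → (0.1425, -0.742624, 1.28958)–(0.1425, 0.742624, 1.28958)  len=1.4852
  (v8,v6,v7) [+--] → (0.1425, -0.742624, -1.28958)–(0.1425, 0.742624, -1.28958)  len=1.4852

Chained into 1 loop(s):
  loop 1: 10 segments, perimeter = 8.7344
Total perimeter = 8.734


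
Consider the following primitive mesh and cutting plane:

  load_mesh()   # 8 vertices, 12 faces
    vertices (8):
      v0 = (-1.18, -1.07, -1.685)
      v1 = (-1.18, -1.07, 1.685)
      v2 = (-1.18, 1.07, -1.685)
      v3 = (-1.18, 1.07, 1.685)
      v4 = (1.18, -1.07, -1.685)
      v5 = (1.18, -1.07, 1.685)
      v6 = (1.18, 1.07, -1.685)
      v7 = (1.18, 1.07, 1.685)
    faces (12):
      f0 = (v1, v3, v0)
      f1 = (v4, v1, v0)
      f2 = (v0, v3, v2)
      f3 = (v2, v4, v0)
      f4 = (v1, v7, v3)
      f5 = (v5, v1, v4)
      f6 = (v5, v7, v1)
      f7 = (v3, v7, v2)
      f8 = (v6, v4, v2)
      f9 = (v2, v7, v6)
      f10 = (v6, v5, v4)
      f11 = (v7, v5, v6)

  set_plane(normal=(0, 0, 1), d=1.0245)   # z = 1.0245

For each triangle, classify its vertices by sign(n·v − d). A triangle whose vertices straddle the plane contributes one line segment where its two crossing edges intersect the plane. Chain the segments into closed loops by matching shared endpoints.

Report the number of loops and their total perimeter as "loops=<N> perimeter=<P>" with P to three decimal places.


loops=1 perimeter=9.000

Straddling triangles (8 of 12):
  (v1,v3,v0) [++-] → (-1.18, 0.650573, 1.0245)–(-1.18, -1.07, 1.0245)  len=1.7206
  (v4,v1,v0) [-+-] → (-0.717454, -1.07, 1.0245)–(-1.18, -1.07, 1.0245)  len=0.4625
  (v0,v3,v2) [-+-] → (-1.18, 0.650573, 1.0245)–(-1.18, 1.07, 1.0245)  len=0.4194
  (v5,v1,v4) [++-] → (-0.717454, -1.07, 1.0245)–(1.18, -1.07, 1.0245)  len=1.8975
  (v3,v7,v2) [++-] → (0.717454, 1.07, 1.0245)–(-1.18, 1.07, 1.0245)  len=1.8975
  (v2,v7,v6) [-+-] → (0.717454, 1.07, 1.0245)–(1.18, 1.07, 1.0245)  len=0.4625
  (v6,v5,v4) [-+-] → (1.18, -0.650573, 1.0245)–(1.18, -1.07, 1.0245)  len=0.4194
  (v7,v5,v6) [++-] → (1.18, -0.650573, 1.0245)–(1.18, 1.07, 1.0245)  len=1.7206

Chained into 1 loop(s):
  loop 1: 8 segments, perimeter = 9.0000
Total perimeter = 9.000


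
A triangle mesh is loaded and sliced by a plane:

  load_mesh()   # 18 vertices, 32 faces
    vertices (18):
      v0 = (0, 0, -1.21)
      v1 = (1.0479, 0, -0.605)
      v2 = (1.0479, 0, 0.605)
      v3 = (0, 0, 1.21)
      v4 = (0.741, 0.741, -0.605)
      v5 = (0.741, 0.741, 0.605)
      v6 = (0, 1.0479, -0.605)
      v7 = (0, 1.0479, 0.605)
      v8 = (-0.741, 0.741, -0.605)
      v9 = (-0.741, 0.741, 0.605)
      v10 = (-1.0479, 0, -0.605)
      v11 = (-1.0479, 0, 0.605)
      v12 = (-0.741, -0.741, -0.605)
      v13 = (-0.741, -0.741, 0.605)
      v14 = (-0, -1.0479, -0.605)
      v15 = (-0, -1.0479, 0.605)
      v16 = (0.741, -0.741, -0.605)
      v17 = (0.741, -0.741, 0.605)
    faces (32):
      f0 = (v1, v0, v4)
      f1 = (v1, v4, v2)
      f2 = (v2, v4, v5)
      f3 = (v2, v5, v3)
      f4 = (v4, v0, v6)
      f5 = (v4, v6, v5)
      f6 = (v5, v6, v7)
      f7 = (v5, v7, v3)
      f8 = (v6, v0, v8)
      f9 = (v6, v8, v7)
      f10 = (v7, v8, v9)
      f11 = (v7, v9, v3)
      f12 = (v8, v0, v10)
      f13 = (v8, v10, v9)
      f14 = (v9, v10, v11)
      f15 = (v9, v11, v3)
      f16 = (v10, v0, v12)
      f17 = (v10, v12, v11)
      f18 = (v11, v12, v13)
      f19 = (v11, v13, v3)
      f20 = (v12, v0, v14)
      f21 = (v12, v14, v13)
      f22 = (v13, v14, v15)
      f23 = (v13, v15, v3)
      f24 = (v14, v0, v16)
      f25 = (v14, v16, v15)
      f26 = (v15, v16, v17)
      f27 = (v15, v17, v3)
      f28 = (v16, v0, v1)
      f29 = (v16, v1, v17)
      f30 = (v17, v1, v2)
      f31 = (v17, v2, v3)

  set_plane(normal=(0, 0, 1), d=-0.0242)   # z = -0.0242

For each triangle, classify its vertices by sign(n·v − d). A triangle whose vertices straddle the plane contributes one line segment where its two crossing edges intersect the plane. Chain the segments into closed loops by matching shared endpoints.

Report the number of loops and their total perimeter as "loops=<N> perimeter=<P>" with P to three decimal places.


loops=1 perimeter=6.416

Straddling triangles (16 of 32):
  (v1,v4,v2) [--+] → (0.888312, 0.38532, -0.0242)–(1.0479, 0, -0.0242)  len=0.4171
  (v2,v4,v5) [+-+] → (0.888312, 0.38532, -0.0242)–(0.741, 0.741, -0.0242)  len=0.3850
  (v4,v6,v5) [--+] → (0.35568, 0.900588, -0.0242)–(0.741, 0.741, -0.0242)  len=0.4171
  (v5,v6,v7) [+-+] → (0.35568, 0.900588, -0.0242)–(0, 1.0479, -0.0242)  len=0.3850
  (v6,v8,v7) [--+] → (-0.38532, 0.888312, -0.0242)–(0, 1.0479, -0.0242)  len=0.4171
  (v7,v8,v9) [+-+] → (-0.38532, 0.888312, -0.0242)–(-0.741, 0.741, -0.0242)  len=0.3850
  (v8,v10,v9) [--+] → (-0.900588, 0.35568, -0.0242)–(-0.741, 0.741, -0.0242)  len=0.4171
  (v9,v10,v11) [+-+] → (-0.900588, 0.35568, -0.0242)–(-1.0479, 0, -0.0242)  len=0.3850
  (v10,v12,v11) [--+] → (-0.888312, -0.38532, -0.0242)–(-1.0479, 0, -0.0242)  len=0.4171
  (v11,v12,v13) [+-+] → (-0.888312, -0.38532, -0.0242)–(-0.741, -0.741, -0.0242)  len=0.3850
  (v12,v14,v13) [--+] → (-0.35568, -0.900588, -0.0242)–(-0.741, -0.741, -0.0242)  len=0.4171
  (v13,v14,v15) [+-+] → (-0.35568, -0.900588, -0.0242)–(0, -1.0479, -0.0242)  len=0.3850
  (v14,v16,v15) [--+] → (0.38532, -0.888312, -0.0242)–(0, -1.0479, -0.0242)  len=0.4171
  (v15,v16,v17) [+-+] → (0.38532, -0.888312, -0.0242)–(0.741, -0.741, -0.0242)  len=0.3850
  (v16,v1,v17) [--+] → (0.900588, -0.35568, -0.0242)–(0.741, -0.741, -0.0242)  len=0.4171
  (v17,v1,v2) [+-+] → (0.900588, -0.35568, -0.0242)–(1.0479, 0, -0.0242)  len=0.3850

Chained into 1 loop(s):
  loop 1: 16 segments, perimeter = 6.4163
Total perimeter = 6.416


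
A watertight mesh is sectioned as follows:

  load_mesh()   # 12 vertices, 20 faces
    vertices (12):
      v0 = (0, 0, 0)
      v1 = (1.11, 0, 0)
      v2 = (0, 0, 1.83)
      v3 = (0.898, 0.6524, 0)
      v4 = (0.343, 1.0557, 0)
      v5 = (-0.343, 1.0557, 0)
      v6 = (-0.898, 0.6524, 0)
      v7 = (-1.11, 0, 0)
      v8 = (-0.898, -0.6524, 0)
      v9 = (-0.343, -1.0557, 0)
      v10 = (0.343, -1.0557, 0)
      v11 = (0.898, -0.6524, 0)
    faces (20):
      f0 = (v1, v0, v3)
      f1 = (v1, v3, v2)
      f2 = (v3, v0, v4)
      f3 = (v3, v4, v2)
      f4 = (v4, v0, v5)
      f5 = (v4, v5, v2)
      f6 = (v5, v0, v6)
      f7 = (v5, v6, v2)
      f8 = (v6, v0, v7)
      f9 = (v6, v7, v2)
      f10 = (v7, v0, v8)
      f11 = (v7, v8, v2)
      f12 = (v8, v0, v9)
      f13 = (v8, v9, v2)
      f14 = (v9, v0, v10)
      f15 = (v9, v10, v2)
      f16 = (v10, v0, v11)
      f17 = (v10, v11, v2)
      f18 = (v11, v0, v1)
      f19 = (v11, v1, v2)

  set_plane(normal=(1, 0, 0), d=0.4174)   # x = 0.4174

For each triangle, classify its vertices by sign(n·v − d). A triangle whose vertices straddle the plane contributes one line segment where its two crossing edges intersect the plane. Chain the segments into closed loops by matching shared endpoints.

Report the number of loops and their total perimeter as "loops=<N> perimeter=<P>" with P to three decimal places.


Straddling triangles (8 of 20):
  (v1,v0,v3) [+-+] → (0.4174, 0, 0)–(0.4174, 0.303242, 0)  len=0.3032
  (v1,v3,v2) [++-] → (0.4174, 0.303242, 0.979396)–(0.4174, 0, 1.14185)  len=0.3440
  (v3,v0,v4) [+--] → (0.4174, 0.303242, 0)–(0.4174, 1.00164, 0)  len=0.6984
  (v3,v4,v2) [+--] → (0.4174, 1.00164, 0)–(0.4174, 0.303242, 0.979396)  len=1.2029
  (v10,v0,v11) [--+] → (0.4174, -0.303242, 0)–(0.4174, -1.00164, 0)  len=0.6984
  (v10,v11,v2) [-+-] → (0.4174, -1.00164, 0)–(0.4174, -0.303242, 0.979396)  len=1.2029
  (v11,v0,v1) [+-+] → (0.4174, -0.303242, 0)–(0.4174, 0, 0)  len=0.3032
  (v11,v1,v2) [++-] → (0.4174, 0, 1.14185)–(0.4174, -0.303242, 0.979396)  len=0.3440

Chained into 1 loop(s):
  loop 1: 8 segments, perimeter = 5.0971
Total perimeter = 5.097

loops=1 perimeter=5.097


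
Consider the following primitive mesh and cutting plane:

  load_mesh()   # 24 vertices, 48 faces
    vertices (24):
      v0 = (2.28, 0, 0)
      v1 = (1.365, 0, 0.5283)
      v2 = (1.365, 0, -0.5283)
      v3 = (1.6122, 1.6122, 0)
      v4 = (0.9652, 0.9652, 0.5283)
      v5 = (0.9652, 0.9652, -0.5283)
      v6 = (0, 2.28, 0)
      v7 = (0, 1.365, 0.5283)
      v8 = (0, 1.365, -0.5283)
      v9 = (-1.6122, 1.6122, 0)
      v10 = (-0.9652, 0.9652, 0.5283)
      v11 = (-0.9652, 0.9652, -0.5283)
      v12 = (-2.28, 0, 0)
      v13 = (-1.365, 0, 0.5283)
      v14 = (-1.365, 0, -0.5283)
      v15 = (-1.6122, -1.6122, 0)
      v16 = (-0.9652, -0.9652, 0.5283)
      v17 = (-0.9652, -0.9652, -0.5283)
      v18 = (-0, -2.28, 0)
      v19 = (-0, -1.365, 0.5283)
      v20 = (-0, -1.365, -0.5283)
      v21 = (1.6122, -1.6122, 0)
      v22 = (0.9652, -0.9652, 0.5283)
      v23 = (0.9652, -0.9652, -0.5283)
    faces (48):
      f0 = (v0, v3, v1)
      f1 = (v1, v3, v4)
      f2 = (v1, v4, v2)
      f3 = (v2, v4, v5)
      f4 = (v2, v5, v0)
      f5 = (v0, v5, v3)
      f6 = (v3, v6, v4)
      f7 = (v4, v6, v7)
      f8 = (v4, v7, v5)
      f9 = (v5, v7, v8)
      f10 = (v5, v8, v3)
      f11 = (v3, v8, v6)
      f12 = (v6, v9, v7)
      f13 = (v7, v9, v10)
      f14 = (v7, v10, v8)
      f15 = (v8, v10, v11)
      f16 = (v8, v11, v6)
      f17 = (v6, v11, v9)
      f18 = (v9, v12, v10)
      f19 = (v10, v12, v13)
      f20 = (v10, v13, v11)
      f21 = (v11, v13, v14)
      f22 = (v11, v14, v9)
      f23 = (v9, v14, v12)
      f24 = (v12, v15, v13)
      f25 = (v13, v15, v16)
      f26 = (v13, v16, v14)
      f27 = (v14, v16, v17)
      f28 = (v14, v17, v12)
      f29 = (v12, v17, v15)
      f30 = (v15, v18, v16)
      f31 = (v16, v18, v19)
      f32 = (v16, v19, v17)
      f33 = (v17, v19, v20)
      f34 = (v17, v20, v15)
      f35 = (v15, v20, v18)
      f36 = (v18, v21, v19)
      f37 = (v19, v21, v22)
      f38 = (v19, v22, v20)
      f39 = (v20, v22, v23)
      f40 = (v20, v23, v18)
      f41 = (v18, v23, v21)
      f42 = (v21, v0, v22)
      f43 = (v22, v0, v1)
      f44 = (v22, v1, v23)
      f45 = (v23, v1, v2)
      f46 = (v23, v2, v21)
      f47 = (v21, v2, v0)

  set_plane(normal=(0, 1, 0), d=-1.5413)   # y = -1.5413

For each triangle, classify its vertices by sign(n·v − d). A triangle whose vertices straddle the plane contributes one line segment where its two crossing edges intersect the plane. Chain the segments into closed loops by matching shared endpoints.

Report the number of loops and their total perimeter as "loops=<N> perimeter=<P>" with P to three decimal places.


Straddling triangles (14 of 48):
  (v12,v15,v13) [+-+] → (-1.64157, -1.5413, 0)–(-1.60133, -1.5413, 0.0232331)  len=0.0465
  (v13,v15,v16) [+-+] → (-1.60133, -1.5413, 0.0232331)–(-1.5413, -1.5413, 0.0578925)  len=0.0693
  (v12,v17,v15) [++-] → (-1.5413, -1.5413, -0.0578925)–(-1.64157, -1.5413, 0)  len=0.1158
  (v15,v18,v16) [--+] → (-0.542283, -1.5413, 0.296817)–(-1.5413, -1.5413, 0.0578925)  len=1.0272
  (v16,v18,v19) [+-+] → (-0.542283, -1.5413, 0.296817)–(0, -1.5413, 0.426508)  len=0.5576
  (v17,v20,v15) [++-] → (-1.1498, -1.5413, -0.151523)–(-1.5413, -1.5413, -0.0578925)  len=0.4025
  (v15,v20,v18) [-+-] → (-1.1498, -1.5413, -0.151523)–(0, -1.5413, -0.426508)  len=1.1822
  (v18,v21,v19) [--+] → (1.1498, -1.5413, 0.151523)–(0, -1.5413, 0.426508)  len=1.1822
  (v19,v21,v22) [+-+] → (1.1498, -1.5413, 0.151523)–(1.5413, -1.5413, 0.0578925)  len=0.4025
  (v20,v23,v18) [++-] → (0.542283, -1.5413, -0.296817)–(0, -1.5413, -0.426508)  len=0.5576
  (v18,v23,v21) [-+-] → (0.542283, -1.5413, -0.296817)–(1.5413, -1.5413, -0.0578925)  len=1.0272
  (v21,v0,v22) [-++] → (1.64157, -1.5413, 0)–(1.5413, -1.5413, 0.0578925)  len=0.1158
  (v23,v2,v21) [++-] → (1.60133, -1.5413, -0.0232331)–(1.5413, -1.5413, -0.0578925)  len=0.0693
  (v21,v2,v0) [-++] → (1.60133, -1.5413, -0.0232331)–(1.64157, -1.5413, 0)  len=0.0465

Chained into 1 loop(s):
  loop 1: 14 segments, perimeter = 6.8022
Total perimeter = 6.802

loops=1 perimeter=6.802


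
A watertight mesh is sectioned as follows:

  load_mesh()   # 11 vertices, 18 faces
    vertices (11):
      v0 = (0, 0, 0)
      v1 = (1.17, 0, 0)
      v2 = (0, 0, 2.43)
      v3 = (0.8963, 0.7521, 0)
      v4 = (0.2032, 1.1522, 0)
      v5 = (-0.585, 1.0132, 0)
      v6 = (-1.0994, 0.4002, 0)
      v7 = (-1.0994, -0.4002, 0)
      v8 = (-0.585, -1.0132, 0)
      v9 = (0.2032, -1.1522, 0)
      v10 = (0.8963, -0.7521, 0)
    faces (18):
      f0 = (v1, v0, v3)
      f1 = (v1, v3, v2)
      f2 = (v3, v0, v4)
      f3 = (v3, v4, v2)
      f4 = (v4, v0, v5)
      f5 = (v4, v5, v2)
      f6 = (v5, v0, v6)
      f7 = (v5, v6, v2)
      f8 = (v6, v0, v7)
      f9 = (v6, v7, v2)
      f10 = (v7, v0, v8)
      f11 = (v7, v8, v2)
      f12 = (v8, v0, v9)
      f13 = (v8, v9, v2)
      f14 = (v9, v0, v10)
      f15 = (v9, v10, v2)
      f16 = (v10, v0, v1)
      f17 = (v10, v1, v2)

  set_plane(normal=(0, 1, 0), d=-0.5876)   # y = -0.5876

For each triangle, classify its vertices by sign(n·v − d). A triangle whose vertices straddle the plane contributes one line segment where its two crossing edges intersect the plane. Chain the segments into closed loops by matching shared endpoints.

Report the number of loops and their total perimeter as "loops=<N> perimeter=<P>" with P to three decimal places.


loops=1 perimeter=5.037

Straddling triangles (8 of 18):
  (v7,v0,v8) [++-] → (-0.339268, -0.5876, 0)–(-0.942143, -0.5876, 0)  len=0.6029
  (v7,v8,v2) [+-+] → (-0.942143, -0.5876, 0)–(-0.339268, -0.5876, 1.02073)  len=1.1855
  (v8,v0,v9) [-+-] → (-0.339268, -0.5876, 0)–(0.103628, -0.5876, 0)  len=0.4429
  (v8,v9,v2) [--+] → (0.103628, -0.5876, 1.19075)–(-0.339268, -0.5876, 1.02073)  len=0.4744
  (v9,v0,v10) [-+-] → (0.103628, -0.5876, 0)–(0.70026, -0.5876, 0)  len=0.5966
  (v9,v10,v2) [--+] → (0.70026, -0.5876, 0.531492)–(0.103628, -0.5876, 1.19075)  len=0.8891
  (v10,v0,v1) [-++] → (0.70026, -0.5876, 0)–(0.956164, -0.5876, 0)  len=0.2559
  (v10,v1,v2) [-++] → (0.956164, -0.5876, 0)–(0.70026, -0.5876, 0.531492)  len=0.5899

Chained into 1 loop(s):
  loop 1: 8 segments, perimeter = 5.0372
Total perimeter = 5.037


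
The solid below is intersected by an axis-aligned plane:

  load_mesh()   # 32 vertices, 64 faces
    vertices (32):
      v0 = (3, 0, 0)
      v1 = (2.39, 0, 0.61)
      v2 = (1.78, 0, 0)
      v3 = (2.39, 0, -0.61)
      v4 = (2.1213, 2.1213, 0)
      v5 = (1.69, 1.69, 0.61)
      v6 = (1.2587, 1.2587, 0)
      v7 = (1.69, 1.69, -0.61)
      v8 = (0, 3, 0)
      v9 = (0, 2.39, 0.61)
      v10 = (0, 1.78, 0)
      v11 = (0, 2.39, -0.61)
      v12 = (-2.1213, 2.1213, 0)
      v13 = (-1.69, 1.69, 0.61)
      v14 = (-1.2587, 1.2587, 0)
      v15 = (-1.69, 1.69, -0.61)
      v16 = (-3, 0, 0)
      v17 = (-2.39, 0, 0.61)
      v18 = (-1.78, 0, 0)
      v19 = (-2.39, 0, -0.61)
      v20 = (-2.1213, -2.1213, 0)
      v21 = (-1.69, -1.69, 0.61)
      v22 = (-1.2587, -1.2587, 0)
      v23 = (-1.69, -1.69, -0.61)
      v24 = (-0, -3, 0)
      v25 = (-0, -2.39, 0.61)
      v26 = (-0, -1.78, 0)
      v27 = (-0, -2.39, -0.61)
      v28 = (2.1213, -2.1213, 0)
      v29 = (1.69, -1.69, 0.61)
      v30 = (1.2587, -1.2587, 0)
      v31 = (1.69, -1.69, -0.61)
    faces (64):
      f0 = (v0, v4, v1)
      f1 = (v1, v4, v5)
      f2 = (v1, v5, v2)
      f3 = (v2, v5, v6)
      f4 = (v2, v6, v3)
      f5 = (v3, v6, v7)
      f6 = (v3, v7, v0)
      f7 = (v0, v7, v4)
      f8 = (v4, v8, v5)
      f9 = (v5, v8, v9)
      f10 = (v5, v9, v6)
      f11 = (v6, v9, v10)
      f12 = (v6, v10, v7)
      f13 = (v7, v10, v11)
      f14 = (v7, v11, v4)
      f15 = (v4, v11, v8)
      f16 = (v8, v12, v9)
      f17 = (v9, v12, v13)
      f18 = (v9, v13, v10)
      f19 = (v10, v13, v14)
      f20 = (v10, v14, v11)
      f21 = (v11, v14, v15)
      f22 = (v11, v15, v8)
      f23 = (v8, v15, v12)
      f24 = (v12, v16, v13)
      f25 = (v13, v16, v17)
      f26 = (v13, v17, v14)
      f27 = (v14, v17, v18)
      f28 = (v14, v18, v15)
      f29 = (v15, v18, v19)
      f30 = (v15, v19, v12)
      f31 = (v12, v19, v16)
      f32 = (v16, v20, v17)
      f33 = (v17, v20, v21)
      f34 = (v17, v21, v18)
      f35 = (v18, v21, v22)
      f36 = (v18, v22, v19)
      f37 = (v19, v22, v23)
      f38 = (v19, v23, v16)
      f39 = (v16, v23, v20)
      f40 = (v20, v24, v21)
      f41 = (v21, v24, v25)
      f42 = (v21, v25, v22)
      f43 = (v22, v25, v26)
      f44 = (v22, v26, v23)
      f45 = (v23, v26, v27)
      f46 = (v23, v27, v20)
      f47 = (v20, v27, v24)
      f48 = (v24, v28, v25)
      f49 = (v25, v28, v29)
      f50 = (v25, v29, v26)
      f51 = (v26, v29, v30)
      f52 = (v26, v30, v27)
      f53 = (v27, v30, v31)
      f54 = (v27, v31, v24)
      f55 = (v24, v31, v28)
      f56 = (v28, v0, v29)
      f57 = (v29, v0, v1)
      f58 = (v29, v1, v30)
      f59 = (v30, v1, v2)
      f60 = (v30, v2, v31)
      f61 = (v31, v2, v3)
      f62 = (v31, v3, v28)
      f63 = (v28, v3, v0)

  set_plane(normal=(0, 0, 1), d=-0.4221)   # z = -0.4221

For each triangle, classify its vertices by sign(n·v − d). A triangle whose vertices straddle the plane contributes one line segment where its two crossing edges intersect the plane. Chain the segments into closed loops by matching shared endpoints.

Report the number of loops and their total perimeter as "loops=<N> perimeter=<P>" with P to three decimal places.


loops=2 perimeter=29.268

Straddling triangles (32 of 64):
  (v2,v6,v3) [++-] → (2.04152, 0.387721, -0.4221)–(2.2021, 0, -0.4221)  len=0.4197
  (v3,v6,v7) [-+-] → (2.04152, 0.387721, -0.4221)–(1.55715, 1.55715, -0.4221)  len=1.2658
  (v3,v7,v0) [--+] → (2.09352, 1.16942, -0.4221)–(2.5779, 0, -0.4221)  len=1.2658
  (v0,v7,v4) [+-+] → (2.09352, 1.16942, -0.4221)–(1.82285, 1.82285, -0.4221)  len=0.7073
  (v6,v10,v7) [++-] → (1.16942, 1.71772, -0.4221)–(1.55715, 1.55715, -0.4221)  len=0.4197
  (v7,v10,v11) [-+-] → (1.16942, 1.71772, -0.4221)–(0, 2.2021, -0.4221)  len=1.2658
  (v7,v11,v4) [--+] → (0.65343, 2.30723, -0.4221)–(1.82285, 1.82285, -0.4221)  len=1.2658
  (v4,v11,v8) [+-+] → (0.65343, 2.30723, -0.4221)–(0, 2.5779, -0.4221)  len=0.7073
  (v10,v14,v11) [++-] → (-0.387721, 2.04152, -0.4221)–(0, 2.2021, -0.4221)  len=0.4197
  (v11,v14,v15) [-+-] → (-0.387721, 2.04152, -0.4221)–(-1.55715, 1.55715, -0.4221)  len=1.2658
  (v11,v15,v8) [--+] → (-1.16942, 2.09352, -0.4221)–(0, 2.5779, -0.4221)  len=1.2658
  (v8,v15,v12) [+-+] → (-1.16942, 2.09352, -0.4221)–(-1.82285, 1.82285, -0.4221)  len=0.7073
  (v14,v18,v15) [++-] → (-1.71772, 1.16942, -0.4221)–(-1.55715, 1.55715, -0.4221)  len=0.4197
  (v15,v18,v19) [-+-] → (-1.71772, 1.16942, -0.4221)–(-2.2021, 0, -0.4221)  len=1.2658
  (v15,v19,v12) [--+] → (-2.30723, 0.65343, -0.4221)–(-1.82285, 1.82285, -0.4221)  len=1.2658
  (v12,v19,v16) [+-+] → (-2.30723, 0.65343, -0.4221)–(-2.5779, 0, -0.4221)  len=0.7073
  (v18,v22,v19) [++-] → (-2.04152, -0.387721, -0.4221)–(-2.2021, 0, -0.4221)  len=0.4197
  (v19,v22,v23) [-+-] → (-2.04152, -0.387721, -0.4221)–(-1.55715, -1.55715, -0.4221)  len=1.2658
  (v19,v23,v16) [--+] → (-2.09352, -1.16942, -0.4221)–(-2.5779, 0, -0.4221)  len=1.2658
  (v16,v23,v20) [+-+] → (-2.09352, -1.16942, -0.4221)–(-1.82285, -1.82285, -0.4221)  len=0.7073
  (v22,v26,v23) [++-] → (-1.16942, -1.71772, -0.4221)–(-1.55715, -1.55715, -0.4221)  len=0.4197
  (v23,v26,v27) [-+-] → (-1.16942, -1.71772, -0.4221)–(0, -2.2021, -0.4221)  len=1.2658
  (v23,v27,v20) [--+] → (-0.65343, -2.30723, -0.4221)–(-1.82285, -1.82285, -0.4221)  len=1.2658
  (v20,v27,v24) [+-+] → (-0.65343, -2.30723, -0.4221)–(0, -2.5779, -0.4221)  len=0.7073
  (v26,v30,v27) [++-] → (0.387721, -2.04152, -0.4221)–(0, -2.2021, -0.4221)  len=0.4197
  (v27,v30,v31) [-+-] → (0.387721, -2.04152, -0.4221)–(1.55715, -1.55715, -0.4221)  len=1.2658
  (v27,v31,v24) [--+] → (1.16942, -2.09352, -0.4221)–(0, -2.5779, -0.4221)  len=1.2658
  (v24,v31,v28) [+-+] → (1.16942, -2.09352, -0.4221)–(1.82285, -1.82285, -0.4221)  len=0.7073
  (v30,v2,v31) [++-] → (1.71772, -1.16942, -0.4221)–(1.55715, -1.55715, -0.4221)  len=0.4197
  (v31,v2,v3) [-+-] → (1.71772, -1.16942, -0.4221)–(2.2021, 0, -0.4221)  len=1.2658
  (v31,v3,v28) [--+] → (2.30723, -0.65343, -0.4221)–(1.82285, -1.82285, -0.4221)  len=1.2658
  (v28,v3,v0) [+-+] → (2.30723, -0.65343, -0.4221)–(2.5779, 0, -0.4221)  len=0.7073

Chained into 2 loop(s):
  loop 1: 16 segments, perimeter = 13.4834
  loop 2: 16 segments, perimeter = 15.7843
Total perimeter = 29.268


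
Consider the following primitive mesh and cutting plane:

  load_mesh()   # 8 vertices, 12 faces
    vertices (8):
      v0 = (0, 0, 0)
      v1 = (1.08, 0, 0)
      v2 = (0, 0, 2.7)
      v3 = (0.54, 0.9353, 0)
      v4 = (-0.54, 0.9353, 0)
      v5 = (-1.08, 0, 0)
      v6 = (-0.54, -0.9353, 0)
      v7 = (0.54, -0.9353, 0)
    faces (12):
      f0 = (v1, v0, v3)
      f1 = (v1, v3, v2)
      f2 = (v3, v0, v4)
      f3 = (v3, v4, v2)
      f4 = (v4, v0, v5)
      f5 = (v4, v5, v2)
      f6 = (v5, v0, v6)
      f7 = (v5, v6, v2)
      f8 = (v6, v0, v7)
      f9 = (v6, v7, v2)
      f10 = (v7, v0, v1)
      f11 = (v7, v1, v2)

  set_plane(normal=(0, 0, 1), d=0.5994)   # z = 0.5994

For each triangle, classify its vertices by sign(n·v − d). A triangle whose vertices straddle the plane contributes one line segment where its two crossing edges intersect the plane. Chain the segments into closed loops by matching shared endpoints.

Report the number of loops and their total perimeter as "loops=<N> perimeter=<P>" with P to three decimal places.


Straddling triangles (6 of 12):
  (v1,v3,v2) [--+] → (0.42012, 0.727663, 0.5994)–(0.84024, 0, 0.5994)  len=0.8402
  (v3,v4,v2) [--+] → (-0.42012, 0.727663, 0.5994)–(0.42012, 0.727663, 0.5994)  len=0.8402
  (v4,v5,v2) [--+] → (-0.84024, 0, 0.5994)–(-0.42012, 0.727663, 0.5994)  len=0.8402
  (v5,v6,v2) [--+] → (-0.42012, -0.727663, 0.5994)–(-0.84024, 0, 0.5994)  len=0.8402
  (v6,v7,v2) [--+] → (0.42012, -0.727663, 0.5994)–(-0.42012, -0.727663, 0.5994)  len=0.8402
  (v7,v1,v2) [--+] → (0.84024, 0, 0.5994)–(0.42012, -0.727663, 0.5994)  len=0.8402

Chained into 1 loop(s):
  loop 1: 6 segments, perimeter = 5.0414
Total perimeter = 5.041

loops=1 perimeter=5.041


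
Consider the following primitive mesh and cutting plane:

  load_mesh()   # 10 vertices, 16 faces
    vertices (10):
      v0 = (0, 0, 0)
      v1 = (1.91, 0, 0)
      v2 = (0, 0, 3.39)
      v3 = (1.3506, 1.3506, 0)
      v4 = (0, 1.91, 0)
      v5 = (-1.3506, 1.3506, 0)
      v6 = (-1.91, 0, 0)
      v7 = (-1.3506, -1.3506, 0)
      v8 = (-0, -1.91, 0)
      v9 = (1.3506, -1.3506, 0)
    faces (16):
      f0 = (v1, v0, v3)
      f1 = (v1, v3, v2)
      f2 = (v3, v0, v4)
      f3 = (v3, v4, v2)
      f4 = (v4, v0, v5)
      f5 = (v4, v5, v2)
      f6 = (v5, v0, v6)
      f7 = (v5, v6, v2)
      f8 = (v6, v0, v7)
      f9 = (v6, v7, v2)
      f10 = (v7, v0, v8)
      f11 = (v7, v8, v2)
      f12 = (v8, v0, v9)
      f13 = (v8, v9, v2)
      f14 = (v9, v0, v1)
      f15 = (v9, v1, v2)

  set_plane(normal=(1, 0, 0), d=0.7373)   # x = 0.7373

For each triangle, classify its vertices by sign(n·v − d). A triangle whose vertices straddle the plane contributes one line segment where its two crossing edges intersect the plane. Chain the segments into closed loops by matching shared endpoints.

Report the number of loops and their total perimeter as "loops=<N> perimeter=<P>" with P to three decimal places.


Straddling triangles (8 of 16):
  (v1,v0,v3) [+-+] → (0.7373, 0, 0)–(0.7373, 0.7373, 0)  len=0.7373
  (v1,v3,v2) [++-] → (0.7373, 0.7373, 1.53938)–(0.7373, 0, 2.08139)  len=0.9151
  (v3,v0,v4) [+--] → (0.7373, 0.7373, 0)–(0.7373, 1.60462, 0)  len=0.8673
  (v3,v4,v2) [+--] → (0.7373, 1.60462, 0)–(0.7373, 0.7373, 1.53938)  len=1.7669
  (v8,v0,v9) [--+] → (0.7373, -0.7373, 0)–(0.7373, -1.60462, 0)  len=0.8673
  (v8,v9,v2) [-+-] → (0.7373, -1.60462, 0)–(0.7373, -0.7373, 1.53938)  len=1.7669
  (v9,v0,v1) [+-+] → (0.7373, -0.7373, 0)–(0.7373, 0, 0)  len=0.7373
  (v9,v1,v2) [++-] → (0.7373, 0, 2.08139)–(0.7373, -0.7373, 1.53938)  len=0.9151

Chained into 1 loop(s):
  loop 1: 8 segments, perimeter = 8.5732
Total perimeter = 8.573

loops=1 perimeter=8.573


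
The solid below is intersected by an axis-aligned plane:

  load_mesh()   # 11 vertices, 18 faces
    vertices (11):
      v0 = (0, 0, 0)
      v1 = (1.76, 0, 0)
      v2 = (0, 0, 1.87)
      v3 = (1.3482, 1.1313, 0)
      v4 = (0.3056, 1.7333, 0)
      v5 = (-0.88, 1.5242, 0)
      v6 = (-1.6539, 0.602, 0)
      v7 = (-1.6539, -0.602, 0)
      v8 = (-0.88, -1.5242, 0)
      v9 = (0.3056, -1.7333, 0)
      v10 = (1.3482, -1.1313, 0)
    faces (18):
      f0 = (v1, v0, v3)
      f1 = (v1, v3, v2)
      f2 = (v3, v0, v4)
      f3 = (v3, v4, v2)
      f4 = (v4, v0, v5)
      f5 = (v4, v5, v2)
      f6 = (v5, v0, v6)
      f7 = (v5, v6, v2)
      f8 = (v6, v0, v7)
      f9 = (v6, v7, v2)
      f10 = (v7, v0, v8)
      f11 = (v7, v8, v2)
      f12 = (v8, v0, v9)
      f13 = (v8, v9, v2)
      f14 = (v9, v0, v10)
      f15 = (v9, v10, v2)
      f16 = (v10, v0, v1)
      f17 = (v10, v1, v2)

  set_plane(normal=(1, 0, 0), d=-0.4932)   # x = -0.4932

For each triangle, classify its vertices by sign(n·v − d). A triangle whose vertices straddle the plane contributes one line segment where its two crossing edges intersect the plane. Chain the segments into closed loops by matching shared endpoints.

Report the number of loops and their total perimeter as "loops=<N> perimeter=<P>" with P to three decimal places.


Straddling triangles (10 of 18):
  (v4,v0,v5) [++-] → (-0.4932, 0.854245, 0)–(-0.4932, 1.59242, 0)  len=0.7382
  (v4,v5,v2) [+-+] → (-0.4932, 1.59242, 0)–(-0.4932, 0.854245, 0.82195)  len=1.1048
  (v5,v0,v6) [-+-] → (-0.4932, 0.854245, 0)–(-0.4932, 0.179519, 0)  len=0.6747
  (v5,v6,v2) [--+] → (-0.4932, 0.179519, 1.31236)–(-0.4932, 0.854245, 0.82195)  len=0.8341
  (v6,v0,v7) [-+-] → (-0.4932, 0.179519, 0)–(-0.4932, -0.179519, 0)  len=0.3590
  (v6,v7,v2) [--+] → (-0.4932, -0.179519, 1.31236)–(-0.4932, 0.179519, 1.31236)  len=0.3590
  (v7,v0,v8) [-+-] → (-0.4932, -0.179519, 0)–(-0.4932, -0.854245, 0)  len=0.6747
  (v7,v8,v2) [--+] → (-0.4932, -0.854245, 0.82195)–(-0.4932, -0.179519, 1.31236)  len=0.8341
  (v8,v0,v9) [-++] → (-0.4932, -0.854245, 0)–(-0.4932, -1.59242, 0)  len=0.7382
  (v8,v9,v2) [-++] → (-0.4932, -1.59242, 0)–(-0.4932, -0.854245, 0.82195)  len=1.1048

Chained into 1 loop(s):
  loop 1: 10 segments, perimeter = 7.4216
Total perimeter = 7.422

loops=1 perimeter=7.422


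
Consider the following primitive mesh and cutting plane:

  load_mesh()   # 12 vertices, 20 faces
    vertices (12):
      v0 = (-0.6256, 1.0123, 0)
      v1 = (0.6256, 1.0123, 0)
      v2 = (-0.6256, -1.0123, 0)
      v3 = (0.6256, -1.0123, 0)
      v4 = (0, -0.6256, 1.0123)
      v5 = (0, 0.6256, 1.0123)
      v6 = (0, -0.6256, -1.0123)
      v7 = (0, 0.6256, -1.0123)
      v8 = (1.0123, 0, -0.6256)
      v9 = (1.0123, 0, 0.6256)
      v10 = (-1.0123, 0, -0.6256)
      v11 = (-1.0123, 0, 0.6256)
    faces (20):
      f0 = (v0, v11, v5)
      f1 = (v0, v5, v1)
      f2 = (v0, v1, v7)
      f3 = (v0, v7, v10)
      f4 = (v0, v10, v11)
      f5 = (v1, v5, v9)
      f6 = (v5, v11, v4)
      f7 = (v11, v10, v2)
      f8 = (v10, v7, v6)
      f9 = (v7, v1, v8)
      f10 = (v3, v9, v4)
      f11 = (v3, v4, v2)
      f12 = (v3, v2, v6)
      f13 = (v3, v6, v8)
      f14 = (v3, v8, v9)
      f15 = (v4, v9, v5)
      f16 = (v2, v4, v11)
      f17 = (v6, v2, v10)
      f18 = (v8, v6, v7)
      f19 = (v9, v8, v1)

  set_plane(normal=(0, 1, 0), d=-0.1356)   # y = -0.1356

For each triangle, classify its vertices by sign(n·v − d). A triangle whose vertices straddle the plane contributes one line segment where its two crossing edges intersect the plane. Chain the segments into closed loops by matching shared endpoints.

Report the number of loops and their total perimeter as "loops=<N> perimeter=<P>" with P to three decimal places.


loops=1 perimeter=6.510

Straddling triangles (10 of 20):
  (v5,v11,v4) [++-] → (-0.792882, -0.1356, 0.709418)–(0, -0.1356, 1.0123)  len=0.8488
  (v11,v10,v2) [++-] → (-0.960501, -0.1356, -0.541799)–(-0.960501, -0.1356, 0.541799)  len=1.0836
  (v10,v7,v6) [++-] → (0, -0.1356, -1.0123)–(-0.792882, -0.1356, -0.709418)  len=0.8488
  (v3,v9,v4) [-+-] → (0.960501, -0.1356, 0.541799)–(0.792882, -0.1356, 0.709418)  len=0.2370
  (v3,v6,v8) [--+] → (0.792882, -0.1356, -0.709418)–(0.960501, -0.1356, -0.541799)  len=0.2370
  (v3,v8,v9) [-++] → (0.960501, -0.1356, -0.541799)–(0.960501, -0.1356, 0.541799)  len=1.0836
  (v4,v9,v5) [-++] → (0.792882, -0.1356, 0.709418)–(0, -0.1356, 1.0123)  len=0.8488
  (v2,v4,v11) [--+] → (-0.792882, -0.1356, 0.709418)–(-0.960501, -0.1356, 0.541799)  len=0.2370
  (v6,v2,v10) [--+] → (-0.960501, -0.1356, -0.541799)–(-0.792882, -0.1356, -0.709418)  len=0.2370
  (v8,v6,v7) [+-+] → (0.792882, -0.1356, -0.709418)–(0, -0.1356, -1.0123)  len=0.8488

Chained into 1 loop(s):
  loop 1: 10 segments, perimeter = 6.5104
Total perimeter = 6.510


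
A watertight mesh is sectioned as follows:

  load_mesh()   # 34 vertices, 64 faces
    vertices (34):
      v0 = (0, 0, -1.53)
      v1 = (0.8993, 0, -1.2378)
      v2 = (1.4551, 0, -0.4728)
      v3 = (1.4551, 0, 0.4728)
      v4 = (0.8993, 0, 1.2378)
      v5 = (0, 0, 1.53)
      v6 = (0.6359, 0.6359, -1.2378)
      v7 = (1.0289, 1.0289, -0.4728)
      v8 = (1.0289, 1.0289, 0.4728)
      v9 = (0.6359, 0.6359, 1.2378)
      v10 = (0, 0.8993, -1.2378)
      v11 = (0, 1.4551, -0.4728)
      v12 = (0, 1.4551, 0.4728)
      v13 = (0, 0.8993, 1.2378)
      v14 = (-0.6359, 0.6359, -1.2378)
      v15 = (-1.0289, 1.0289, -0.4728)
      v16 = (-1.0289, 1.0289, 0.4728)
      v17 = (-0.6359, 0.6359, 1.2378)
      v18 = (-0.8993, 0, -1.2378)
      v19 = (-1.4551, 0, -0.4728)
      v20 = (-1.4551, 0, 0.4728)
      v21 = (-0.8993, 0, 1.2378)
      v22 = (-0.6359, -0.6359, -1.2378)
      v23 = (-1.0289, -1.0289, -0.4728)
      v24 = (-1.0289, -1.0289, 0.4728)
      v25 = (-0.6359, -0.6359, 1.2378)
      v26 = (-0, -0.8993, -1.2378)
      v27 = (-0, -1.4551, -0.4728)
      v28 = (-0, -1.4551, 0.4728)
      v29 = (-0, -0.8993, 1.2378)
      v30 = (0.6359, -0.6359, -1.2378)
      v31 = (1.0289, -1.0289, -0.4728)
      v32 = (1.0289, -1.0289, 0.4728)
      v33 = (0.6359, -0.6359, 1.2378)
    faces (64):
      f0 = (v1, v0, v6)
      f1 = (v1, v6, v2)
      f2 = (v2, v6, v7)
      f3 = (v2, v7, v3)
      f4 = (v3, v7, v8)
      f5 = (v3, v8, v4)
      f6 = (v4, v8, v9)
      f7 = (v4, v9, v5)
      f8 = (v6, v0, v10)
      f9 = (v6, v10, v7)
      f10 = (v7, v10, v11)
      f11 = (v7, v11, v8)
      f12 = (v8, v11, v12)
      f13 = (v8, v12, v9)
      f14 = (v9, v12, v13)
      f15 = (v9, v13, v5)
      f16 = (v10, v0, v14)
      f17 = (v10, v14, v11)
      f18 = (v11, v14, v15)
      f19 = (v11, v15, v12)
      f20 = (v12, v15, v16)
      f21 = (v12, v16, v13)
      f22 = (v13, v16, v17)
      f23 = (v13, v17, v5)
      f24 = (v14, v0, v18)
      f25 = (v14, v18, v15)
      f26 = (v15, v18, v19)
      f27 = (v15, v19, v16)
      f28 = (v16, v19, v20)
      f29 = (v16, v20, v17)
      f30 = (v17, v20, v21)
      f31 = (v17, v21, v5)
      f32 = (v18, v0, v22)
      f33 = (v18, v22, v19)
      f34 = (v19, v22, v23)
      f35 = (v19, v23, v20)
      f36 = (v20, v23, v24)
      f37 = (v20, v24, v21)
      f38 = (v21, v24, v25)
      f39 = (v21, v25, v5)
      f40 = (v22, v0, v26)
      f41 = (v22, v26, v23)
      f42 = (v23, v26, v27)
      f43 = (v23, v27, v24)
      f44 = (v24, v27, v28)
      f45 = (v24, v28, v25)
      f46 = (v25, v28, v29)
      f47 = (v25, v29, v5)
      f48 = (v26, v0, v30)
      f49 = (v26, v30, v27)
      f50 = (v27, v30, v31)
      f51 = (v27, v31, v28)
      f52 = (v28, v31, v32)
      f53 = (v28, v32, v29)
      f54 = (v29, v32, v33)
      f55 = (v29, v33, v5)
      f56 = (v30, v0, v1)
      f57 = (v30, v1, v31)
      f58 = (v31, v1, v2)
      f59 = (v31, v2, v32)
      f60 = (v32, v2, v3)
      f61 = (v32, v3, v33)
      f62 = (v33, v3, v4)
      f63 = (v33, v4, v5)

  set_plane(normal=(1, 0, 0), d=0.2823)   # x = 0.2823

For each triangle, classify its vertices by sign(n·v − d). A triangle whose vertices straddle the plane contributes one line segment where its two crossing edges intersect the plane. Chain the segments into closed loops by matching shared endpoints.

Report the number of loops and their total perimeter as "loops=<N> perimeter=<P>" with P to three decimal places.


loops=1 perimeter=8.916

Straddling triangles (20 of 64):
  (v1,v0,v6) [+-+] → (0.2823, 0, -1.43828)–(0.2823, 0.2823, -1.40028)  len=0.2848
  (v4,v9,v5) [++-] → (0.2823, 0.2823, 1.40028)–(0.2823, 0, 1.43828)  len=0.2848
  (v6,v0,v10) [+--] → (0.2823, 0.2823, -1.40028)–(0.2823, 0.782367, -1.2378)  len=0.5258
  (v6,v10,v7) [+-+] → (0.2823, 0.782367, -1.2378)–(0.2823, 0.934858, -1.02791)  len=0.2594
  (v7,v10,v11) [+--] → (0.2823, 0.934858, -1.02791)–(0.2823, 1.33816, -0.4728)  len=0.6861
  (v7,v11,v8) [+-+] → (0.2823, 1.33816, -0.4728)–(0.2823, 1.33816, -0.213355)  len=0.2594
  (v8,v11,v12) [+--] → (0.2823, 1.33816, -0.213355)–(0.2823, 1.33816, 0.4728)  len=0.6862
  (v8,v12,v9) [+-+] → (0.2823, 1.33816, 0.4728)–(0.2823, 1.09143, 0.812412)  len=0.4198
  (v9,v12,v13) [+--] → (0.2823, 1.09143, 0.812412)–(0.2823, 0.782367, 1.2378)  len=0.5258
  (v9,v13,v5) [+--] → (0.2823, 0.782367, 1.2378)–(0.2823, 0.2823, 1.40028)  len=0.5258
  (v26,v0,v30) [--+] → (0.2823, -0.2823, -1.40028)–(0.2823, -0.782367, -1.2378)  len=0.5258
  (v26,v30,v27) [-+-] → (0.2823, -0.782367, -1.2378)–(0.2823, -1.09143, -0.812412)  len=0.5258
  (v27,v30,v31) [-++] → (0.2823, -1.09143, -0.812412)–(0.2823, -1.33816, -0.4728)  len=0.4198
  (v27,v31,v28) [-+-] → (0.2823, -1.33816, -0.4728)–(0.2823, -1.33816, 0.213355)  len=0.6862
  (v28,v31,v32) [-++] → (0.2823, -1.33816, 0.213355)–(0.2823, -1.33816, 0.4728)  len=0.2594
  (v28,v32,v29) [-+-] → (0.2823, -1.33816, 0.4728)–(0.2823, -0.934858, 1.02791)  len=0.6861
  (v29,v32,v33) [-++] → (0.2823, -0.934858, 1.02791)–(0.2823, -0.782367, 1.2378)  len=0.2594
  (v29,v33,v5) [-+-] → (0.2823, -0.782367, 1.2378)–(0.2823, -0.2823, 1.40028)  len=0.5258
  (v30,v0,v1) [+-+] → (0.2823, -0.2823, -1.40028)–(0.2823, 0, -1.43828)  len=0.2848
  (v33,v4,v5) [++-] → (0.2823, 0, 1.43828)–(0.2823, -0.2823, 1.40028)  len=0.2848

Chained into 1 loop(s):
  loop 1: 20 segments, perimeter = 8.9161
Total perimeter = 8.916


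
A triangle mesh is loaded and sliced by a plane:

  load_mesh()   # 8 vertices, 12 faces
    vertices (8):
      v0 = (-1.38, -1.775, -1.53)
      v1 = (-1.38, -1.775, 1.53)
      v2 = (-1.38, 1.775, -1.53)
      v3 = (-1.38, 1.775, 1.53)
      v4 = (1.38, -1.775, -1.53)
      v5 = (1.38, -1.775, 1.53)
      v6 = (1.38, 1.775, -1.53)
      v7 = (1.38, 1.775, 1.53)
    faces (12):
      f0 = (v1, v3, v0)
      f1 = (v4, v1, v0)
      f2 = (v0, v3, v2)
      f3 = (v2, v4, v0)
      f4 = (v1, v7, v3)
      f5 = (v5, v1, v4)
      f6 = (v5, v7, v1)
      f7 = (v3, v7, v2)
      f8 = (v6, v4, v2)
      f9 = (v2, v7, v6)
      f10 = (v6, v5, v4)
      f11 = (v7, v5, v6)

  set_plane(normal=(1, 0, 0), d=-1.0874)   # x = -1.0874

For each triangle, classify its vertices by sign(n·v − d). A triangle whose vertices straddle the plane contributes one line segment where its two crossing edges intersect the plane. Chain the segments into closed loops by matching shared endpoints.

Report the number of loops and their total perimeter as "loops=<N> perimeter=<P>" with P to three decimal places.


Straddling triangles (8 of 12):
  (v4,v1,v0) [+--] → (-1.0874, -1.775, 1.2056)–(-1.0874, -1.775, -1.53)  len=2.7356
  (v2,v4,v0) [-+-] → (-1.0874, 1.39865, -1.53)–(-1.0874, -1.775, -1.53)  len=3.1736
  (v1,v7,v3) [-+-] → (-1.0874, -1.39865, 1.53)–(-1.0874, 1.775, 1.53)  len=3.1736
  (v5,v1,v4) [+-+] → (-1.0874, -1.775, 1.53)–(-1.0874, -1.775, 1.2056)  len=0.3244
  (v5,v7,v1) [++-] → (-1.0874, -1.39865, 1.53)–(-1.0874, -1.775, 1.53)  len=0.3764
  (v3,v7,v2) [-+-] → (-1.0874, 1.775, 1.53)–(-1.0874, 1.775, -1.2056)  len=2.7356
  (v6,v4,v2) [++-] → (-1.0874, 1.39865, -1.53)–(-1.0874, 1.775, -1.53)  len=0.3764
  (v2,v7,v6) [-++] → (-1.0874, 1.775, -1.2056)–(-1.0874, 1.775, -1.53)  len=0.3244

Chained into 1 loop(s):
  loop 1: 8 segments, perimeter = 13.2200
Total perimeter = 13.220

loops=1 perimeter=13.220


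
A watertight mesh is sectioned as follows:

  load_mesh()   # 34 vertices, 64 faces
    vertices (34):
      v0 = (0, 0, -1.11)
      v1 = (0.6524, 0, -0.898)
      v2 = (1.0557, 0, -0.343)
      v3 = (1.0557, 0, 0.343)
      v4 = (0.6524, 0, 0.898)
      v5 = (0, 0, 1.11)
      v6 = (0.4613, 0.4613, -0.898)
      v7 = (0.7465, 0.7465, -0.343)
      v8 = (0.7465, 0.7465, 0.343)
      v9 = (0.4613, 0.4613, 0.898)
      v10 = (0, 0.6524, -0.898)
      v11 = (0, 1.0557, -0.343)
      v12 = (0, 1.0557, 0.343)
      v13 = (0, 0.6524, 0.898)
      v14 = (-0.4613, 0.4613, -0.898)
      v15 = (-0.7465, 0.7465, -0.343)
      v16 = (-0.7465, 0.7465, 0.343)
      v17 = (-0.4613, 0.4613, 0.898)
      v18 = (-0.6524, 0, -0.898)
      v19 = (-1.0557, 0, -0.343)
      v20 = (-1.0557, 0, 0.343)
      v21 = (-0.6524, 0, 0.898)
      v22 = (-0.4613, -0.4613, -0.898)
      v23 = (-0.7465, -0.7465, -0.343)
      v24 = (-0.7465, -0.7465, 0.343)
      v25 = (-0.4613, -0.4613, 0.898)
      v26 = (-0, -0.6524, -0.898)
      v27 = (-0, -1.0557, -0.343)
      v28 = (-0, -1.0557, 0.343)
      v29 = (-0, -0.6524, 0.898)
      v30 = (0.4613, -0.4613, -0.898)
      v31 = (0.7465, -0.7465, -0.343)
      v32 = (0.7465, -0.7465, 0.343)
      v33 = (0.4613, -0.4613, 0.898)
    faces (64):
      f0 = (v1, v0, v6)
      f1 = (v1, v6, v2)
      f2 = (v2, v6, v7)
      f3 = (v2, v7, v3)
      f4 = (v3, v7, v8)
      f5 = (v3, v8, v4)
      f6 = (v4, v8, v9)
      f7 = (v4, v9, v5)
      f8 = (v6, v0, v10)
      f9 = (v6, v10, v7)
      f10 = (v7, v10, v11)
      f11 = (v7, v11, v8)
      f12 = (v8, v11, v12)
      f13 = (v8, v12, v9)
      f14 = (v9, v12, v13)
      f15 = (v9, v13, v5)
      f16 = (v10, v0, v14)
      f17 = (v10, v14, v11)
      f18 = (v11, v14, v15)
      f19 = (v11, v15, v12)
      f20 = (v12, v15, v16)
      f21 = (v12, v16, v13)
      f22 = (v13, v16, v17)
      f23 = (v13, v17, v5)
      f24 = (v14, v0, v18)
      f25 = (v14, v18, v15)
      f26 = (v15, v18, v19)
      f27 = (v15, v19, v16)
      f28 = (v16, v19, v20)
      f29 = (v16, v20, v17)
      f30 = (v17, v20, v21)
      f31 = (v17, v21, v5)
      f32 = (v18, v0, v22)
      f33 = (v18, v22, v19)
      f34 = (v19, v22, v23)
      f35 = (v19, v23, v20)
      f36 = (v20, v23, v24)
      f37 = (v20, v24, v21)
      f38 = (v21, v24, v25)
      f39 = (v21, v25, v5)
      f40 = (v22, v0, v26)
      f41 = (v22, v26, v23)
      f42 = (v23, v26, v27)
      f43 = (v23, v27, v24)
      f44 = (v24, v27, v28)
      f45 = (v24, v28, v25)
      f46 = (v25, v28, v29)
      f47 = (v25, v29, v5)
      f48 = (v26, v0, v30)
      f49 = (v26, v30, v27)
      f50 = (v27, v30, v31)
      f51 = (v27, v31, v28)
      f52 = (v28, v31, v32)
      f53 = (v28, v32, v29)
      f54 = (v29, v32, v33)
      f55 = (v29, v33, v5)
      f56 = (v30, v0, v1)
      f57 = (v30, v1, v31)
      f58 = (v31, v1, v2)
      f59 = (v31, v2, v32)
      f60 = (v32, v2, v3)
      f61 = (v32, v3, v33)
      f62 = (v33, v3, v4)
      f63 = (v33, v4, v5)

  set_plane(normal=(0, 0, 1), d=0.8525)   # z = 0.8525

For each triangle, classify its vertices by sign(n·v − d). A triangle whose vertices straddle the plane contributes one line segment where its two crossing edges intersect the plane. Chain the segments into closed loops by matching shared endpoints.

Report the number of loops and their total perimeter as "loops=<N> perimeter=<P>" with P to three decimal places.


loops=1 perimeter=4.197

Straddling triangles (16 of 64):
  (v3,v8,v4) [--+] → (0.660115, 0.0611995, 0.8525)–(0.685463, 0, 0.8525)  len=0.0662
  (v4,v8,v9) [+-+] → (0.660115, 0.0611995, 0.8525)–(0.484681, 0.484681, 0.8525)  len=0.4584
  (v8,v12,v9) [--+] → (0.423482, 0.51003, 0.8525)–(0.484681, 0.484681, 0.8525)  len=0.0662
  (v9,v12,v13) [+-+] → (0.423482, 0.51003, 0.8525)–(0, 0.685463, 0.8525)  len=0.4584
  (v12,v16,v13) [--+] → (-0.0611995, 0.660115, 0.8525)–(0, 0.685463, 0.8525)  len=0.0662
  (v13,v16,v17) [+-+] → (-0.0611995, 0.660115, 0.8525)–(-0.484681, 0.484681, 0.8525)  len=0.4584
  (v16,v20,v17) [--+] → (-0.51003, 0.423482, 0.8525)–(-0.484681, 0.484681, 0.8525)  len=0.0662
  (v17,v20,v21) [+-+] → (-0.51003, 0.423482, 0.8525)–(-0.685463, 0, 0.8525)  len=0.4584
  (v20,v24,v21) [--+] → (-0.660115, -0.0611995, 0.8525)–(-0.685463, 0, 0.8525)  len=0.0662
  (v21,v24,v25) [+-+] → (-0.660115, -0.0611995, 0.8525)–(-0.484681, -0.484681, 0.8525)  len=0.4584
  (v24,v28,v25) [--+] → (-0.423482, -0.51003, 0.8525)–(-0.484681, -0.484681, 0.8525)  len=0.0662
  (v25,v28,v29) [+-+] → (-0.423482, -0.51003, 0.8525)–(0, -0.685463, 0.8525)  len=0.4584
  (v28,v32,v29) [--+] → (0.0611995, -0.660115, 0.8525)–(0, -0.685463, 0.8525)  len=0.0662
  (v29,v32,v33) [+-+] → (0.0611995, -0.660115, 0.8525)–(0.484681, -0.484681, 0.8525)  len=0.4584
  (v32,v3,v33) [--+] → (0.51003, -0.423482, 0.8525)–(0.484681, -0.484681, 0.8525)  len=0.0662
  (v33,v3,v4) [+-+] → (0.51003, -0.423482, 0.8525)–(0.685463, 0, 0.8525)  len=0.4584

Chained into 1 loop(s):
  loop 1: 16 segments, perimeter = 4.1970
Total perimeter = 4.197
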